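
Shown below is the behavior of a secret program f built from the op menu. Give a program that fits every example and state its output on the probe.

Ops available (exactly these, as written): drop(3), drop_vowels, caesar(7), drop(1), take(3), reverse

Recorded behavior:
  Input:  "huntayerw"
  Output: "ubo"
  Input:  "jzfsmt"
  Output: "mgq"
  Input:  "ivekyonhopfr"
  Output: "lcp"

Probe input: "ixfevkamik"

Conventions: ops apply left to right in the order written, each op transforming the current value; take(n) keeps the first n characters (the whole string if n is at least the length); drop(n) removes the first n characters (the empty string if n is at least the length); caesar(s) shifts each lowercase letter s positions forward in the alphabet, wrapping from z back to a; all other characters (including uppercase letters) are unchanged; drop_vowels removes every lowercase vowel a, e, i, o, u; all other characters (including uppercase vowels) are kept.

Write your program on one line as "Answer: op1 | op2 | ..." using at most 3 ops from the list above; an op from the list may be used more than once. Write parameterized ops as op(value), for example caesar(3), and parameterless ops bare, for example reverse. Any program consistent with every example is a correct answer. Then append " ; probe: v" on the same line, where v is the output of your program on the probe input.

take(3) | reverse | caesar(7) ; probe: "mep"

Check, running the answer program on each example:
  "huntayerw" -> "hun" -> "nuh" -> "ubo"
  "jzfsmt" -> "jzf" -> "fzj" -> "mgq"
  "ivekyonhopfr" -> "ive" -> "evi" -> "lcp"
  probe: "ixfevkamik" -> "ixf" -> "fxi" -> "mep"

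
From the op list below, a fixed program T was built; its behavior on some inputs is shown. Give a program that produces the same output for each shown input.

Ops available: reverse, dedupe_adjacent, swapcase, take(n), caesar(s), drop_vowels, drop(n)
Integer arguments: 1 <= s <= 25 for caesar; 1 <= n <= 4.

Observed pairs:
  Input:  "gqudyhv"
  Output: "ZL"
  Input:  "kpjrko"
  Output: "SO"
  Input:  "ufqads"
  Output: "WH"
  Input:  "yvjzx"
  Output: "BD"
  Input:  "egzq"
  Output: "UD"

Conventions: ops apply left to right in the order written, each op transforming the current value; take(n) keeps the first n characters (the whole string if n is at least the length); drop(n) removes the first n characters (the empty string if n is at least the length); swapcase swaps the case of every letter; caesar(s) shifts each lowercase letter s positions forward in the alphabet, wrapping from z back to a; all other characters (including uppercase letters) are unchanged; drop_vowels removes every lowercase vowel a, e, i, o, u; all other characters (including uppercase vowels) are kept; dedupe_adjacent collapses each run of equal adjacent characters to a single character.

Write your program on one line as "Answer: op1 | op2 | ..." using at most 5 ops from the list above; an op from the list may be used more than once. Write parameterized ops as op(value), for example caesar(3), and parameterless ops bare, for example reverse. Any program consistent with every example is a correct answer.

caesar(4) | reverse | swapcase | take(2)

Check, running the answer program on each example:
  "gqudyhv" -> "kuyhclz" -> "zlchyuk" -> "ZLCHYUK" -> "ZL"
  "kpjrko" -> "otnvos" -> "sovnto" -> "SOVNTO" -> "SO"
  "ufqads" -> "yjuehw" -> "wheujy" -> "WHEUJY" -> "WH"
  "yvjzx" -> "czndb" -> "bdnzc" -> "BDNZC" -> "BD"
  "egzq" -> "ikdu" -> "udki" -> "UDKI" -> "UD"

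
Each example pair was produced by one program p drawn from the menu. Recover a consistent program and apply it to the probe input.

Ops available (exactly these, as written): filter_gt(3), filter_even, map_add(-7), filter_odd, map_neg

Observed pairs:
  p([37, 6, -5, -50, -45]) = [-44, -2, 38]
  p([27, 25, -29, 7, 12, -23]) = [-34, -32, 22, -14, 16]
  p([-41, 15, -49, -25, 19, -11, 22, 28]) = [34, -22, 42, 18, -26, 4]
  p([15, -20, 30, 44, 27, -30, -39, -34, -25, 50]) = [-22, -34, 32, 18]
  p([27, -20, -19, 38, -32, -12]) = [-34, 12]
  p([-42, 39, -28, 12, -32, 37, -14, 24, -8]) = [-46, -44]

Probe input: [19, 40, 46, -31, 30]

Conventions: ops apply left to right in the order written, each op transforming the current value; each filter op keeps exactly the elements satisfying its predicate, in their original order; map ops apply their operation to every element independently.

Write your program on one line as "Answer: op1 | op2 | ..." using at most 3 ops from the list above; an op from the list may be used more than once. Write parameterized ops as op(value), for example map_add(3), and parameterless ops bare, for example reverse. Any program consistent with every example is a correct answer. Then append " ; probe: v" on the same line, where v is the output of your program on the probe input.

map_neg | map_add(-7) | filter_even ; probe: [-26, 24]

Check, running the answer program on each example:
  [37, 6, -5, -50, -45] -> [-37, -6, 5, 50, 45] -> [-44, -13, -2, 43, 38] -> [-44, -2, 38]
  [27, 25, -29, 7, 12, -23] -> [-27, -25, 29, -7, -12, 23] -> [-34, -32, 22, -14, -19, 16] -> [-34, -32, 22, -14, 16]
  [-41, 15, -49, -25, 19, -11, 22, 28] -> [41, -15, 49, 25, -19, 11, -22, -28] -> [34, -22, 42, 18, -26, 4, -29, -35] -> [34, -22, 42, 18, -26, 4]
  [15, -20, 30, 44, 27, -30, -39, -34, -25, 50] -> [-15, 20, -30, -44, -27, 30, 39, 34, 25, -50] -> [-22, 13, -37, -51, -34, 23, 32, 27, 18, -57] -> [-22, -34, 32, 18]
  [27, -20, -19, 38, -32, -12] -> [-27, 20, 19, -38, 32, 12] -> [-34, 13, 12, -45, 25, 5] -> [-34, 12]
  [-42, 39, -28, 12, -32, 37, -14, 24, -8] -> [42, -39, 28, -12, 32, -37, 14, -24, 8] -> [35, -46, 21, -19, 25, -44, 7, -31, 1] -> [-46, -44]
  probe: [19, 40, 46, -31, 30] -> [-19, -40, -46, 31, -30] -> [-26, -47, -53, 24, -37] -> [-26, 24]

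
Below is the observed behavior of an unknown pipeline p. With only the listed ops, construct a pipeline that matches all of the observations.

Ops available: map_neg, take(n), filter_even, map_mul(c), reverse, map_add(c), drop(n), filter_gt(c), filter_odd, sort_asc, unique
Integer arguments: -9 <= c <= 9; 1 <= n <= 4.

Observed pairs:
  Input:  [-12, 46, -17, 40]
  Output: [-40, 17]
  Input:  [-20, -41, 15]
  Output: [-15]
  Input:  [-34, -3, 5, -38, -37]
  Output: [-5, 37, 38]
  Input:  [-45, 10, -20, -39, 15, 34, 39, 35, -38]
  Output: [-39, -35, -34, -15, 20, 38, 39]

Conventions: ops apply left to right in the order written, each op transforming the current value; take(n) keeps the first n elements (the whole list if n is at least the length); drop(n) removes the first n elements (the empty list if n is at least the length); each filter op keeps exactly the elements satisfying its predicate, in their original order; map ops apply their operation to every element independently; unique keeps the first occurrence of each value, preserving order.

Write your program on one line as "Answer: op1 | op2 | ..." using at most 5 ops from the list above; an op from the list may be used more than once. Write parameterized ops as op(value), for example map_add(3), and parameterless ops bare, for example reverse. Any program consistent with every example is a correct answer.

drop(2) | reverse | map_neg | reverse | sort_asc

Check, running the answer program on each example:
  [-12, 46, -17, 40] -> [-17, 40] -> [40, -17] -> [-40, 17] -> [17, -40] -> [-40, 17]
  [-20, -41, 15] -> [15] -> [15] -> [-15] -> [-15] -> [-15]
  [-34, -3, 5, -38, -37] -> [5, -38, -37] -> [-37, -38, 5] -> [37, 38, -5] -> [-5, 38, 37] -> [-5, 37, 38]
  [-45, 10, -20, -39, 15, 34, 39, 35, -38] -> [-20, -39, 15, 34, 39, 35, -38] -> [-38, 35, 39, 34, 15, -39, -20] -> [38, -35, -39, -34, -15, 39, 20] -> [20, 39, -15, -34, -39, -35, 38] -> [-39, -35, -34, -15, 20, 38, 39]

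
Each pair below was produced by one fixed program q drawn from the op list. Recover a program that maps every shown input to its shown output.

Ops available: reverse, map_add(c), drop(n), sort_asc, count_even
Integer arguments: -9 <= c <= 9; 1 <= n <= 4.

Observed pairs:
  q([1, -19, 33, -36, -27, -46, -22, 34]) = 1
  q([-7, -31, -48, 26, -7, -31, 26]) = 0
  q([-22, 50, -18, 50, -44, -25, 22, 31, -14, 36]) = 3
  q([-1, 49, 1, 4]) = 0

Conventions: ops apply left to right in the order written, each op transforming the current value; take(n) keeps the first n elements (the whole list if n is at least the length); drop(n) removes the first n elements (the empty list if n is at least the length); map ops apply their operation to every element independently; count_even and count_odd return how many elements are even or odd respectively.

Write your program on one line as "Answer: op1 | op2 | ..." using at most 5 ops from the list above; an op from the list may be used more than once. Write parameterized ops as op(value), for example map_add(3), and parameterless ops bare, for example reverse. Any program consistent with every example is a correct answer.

sort_asc | drop(3) | map_add(6) | drop(4) | count_even

Check, running the answer program on each example:
  [1, -19, 33, -36, -27, -46, -22, 34] -> [-46, -36, -27, -22, -19, 1, 33, 34] -> [-22, -19, 1, 33, 34] -> [-16, -13, 7, 39, 40] -> [40] -> 1
  [-7, -31, -48, 26, -7, -31, 26] -> [-48, -31, -31, -7, -7, 26, 26] -> [-7, -7, 26, 26] -> [-1, -1, 32, 32] -> [] -> 0
  [-22, 50, -18, 50, -44, -25, 22, 31, -14, 36] -> [-44, -25, -22, -18, -14, 22, 31, 36, 50, 50] -> [-18, -14, 22, 31, 36, 50, 50] -> [-12, -8, 28, 37, 42, 56, 56] -> [42, 56, 56] -> 3
  [-1, 49, 1, 4] -> [-1, 1, 4, 49] -> [49] -> [55] -> [] -> 0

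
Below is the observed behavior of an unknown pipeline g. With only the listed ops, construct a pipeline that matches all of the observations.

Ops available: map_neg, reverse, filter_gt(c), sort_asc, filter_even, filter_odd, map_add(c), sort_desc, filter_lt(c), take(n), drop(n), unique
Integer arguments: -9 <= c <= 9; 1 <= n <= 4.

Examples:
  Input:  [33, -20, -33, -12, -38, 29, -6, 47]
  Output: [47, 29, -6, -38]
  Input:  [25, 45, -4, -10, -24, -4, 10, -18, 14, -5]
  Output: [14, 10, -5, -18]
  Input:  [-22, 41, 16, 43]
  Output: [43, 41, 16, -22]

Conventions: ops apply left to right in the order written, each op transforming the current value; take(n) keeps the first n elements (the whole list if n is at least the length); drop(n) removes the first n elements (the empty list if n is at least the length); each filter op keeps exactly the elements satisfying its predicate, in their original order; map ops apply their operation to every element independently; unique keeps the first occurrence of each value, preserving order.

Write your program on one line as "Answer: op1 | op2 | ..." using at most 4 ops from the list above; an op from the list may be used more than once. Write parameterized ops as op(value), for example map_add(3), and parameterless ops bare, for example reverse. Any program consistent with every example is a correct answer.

reverse | take(4) | reverse | sort_desc

Check, running the answer program on each example:
  [33, -20, -33, -12, -38, 29, -6, 47] -> [47, -6, 29, -38, -12, -33, -20, 33] -> [47, -6, 29, -38] -> [-38, 29, -6, 47] -> [47, 29, -6, -38]
  [25, 45, -4, -10, -24, -4, 10, -18, 14, -5] -> [-5, 14, -18, 10, -4, -24, -10, -4, 45, 25] -> [-5, 14, -18, 10] -> [10, -18, 14, -5] -> [14, 10, -5, -18]
  [-22, 41, 16, 43] -> [43, 16, 41, -22] -> [43, 16, 41, -22] -> [-22, 41, 16, 43] -> [43, 41, 16, -22]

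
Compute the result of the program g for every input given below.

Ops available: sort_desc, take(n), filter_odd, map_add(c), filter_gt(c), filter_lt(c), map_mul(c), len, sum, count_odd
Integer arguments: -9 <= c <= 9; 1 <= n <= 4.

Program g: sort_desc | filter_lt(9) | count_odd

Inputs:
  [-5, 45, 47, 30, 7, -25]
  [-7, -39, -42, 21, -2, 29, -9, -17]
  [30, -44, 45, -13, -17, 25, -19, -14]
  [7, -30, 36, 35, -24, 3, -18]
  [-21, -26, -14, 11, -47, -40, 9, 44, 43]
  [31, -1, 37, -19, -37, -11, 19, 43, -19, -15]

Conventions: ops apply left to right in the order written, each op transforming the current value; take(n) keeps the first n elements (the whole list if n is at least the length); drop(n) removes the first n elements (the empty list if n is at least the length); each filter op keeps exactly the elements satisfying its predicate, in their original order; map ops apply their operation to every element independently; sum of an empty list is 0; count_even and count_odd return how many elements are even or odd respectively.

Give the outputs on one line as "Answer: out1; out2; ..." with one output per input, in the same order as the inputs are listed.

3; 4; 3; 2; 2; 6

Execution, op by op:
  [-5, 45, 47, 30, 7, -25] -> [47, 45, 30, 7, -5, -25] -> [7, -5, -25] -> 3
  [-7, -39, -42, 21, -2, 29, -9, -17] -> [29, 21, -2, -7, -9, -17, -39, -42] -> [-2, -7, -9, -17, -39, -42] -> 4
  [30, -44, 45, -13, -17, 25, -19, -14] -> [45, 30, 25, -13, -14, -17, -19, -44] -> [-13, -14, -17, -19, -44] -> 3
  [7, -30, 36, 35, -24, 3, -18] -> [36, 35, 7, 3, -18, -24, -30] -> [7, 3, -18, -24, -30] -> 2
  [-21, -26, -14, 11, -47, -40, 9, 44, 43] -> [44, 43, 11, 9, -14, -21, -26, -40, -47] -> [-14, -21, -26, -40, -47] -> 2
  [31, -1, 37, -19, -37, -11, 19, 43, -19, -15] -> [43, 37, 31, 19, -1, -11, -15, -19, -19, -37] -> [-1, -11, -15, -19, -19, -37] -> 6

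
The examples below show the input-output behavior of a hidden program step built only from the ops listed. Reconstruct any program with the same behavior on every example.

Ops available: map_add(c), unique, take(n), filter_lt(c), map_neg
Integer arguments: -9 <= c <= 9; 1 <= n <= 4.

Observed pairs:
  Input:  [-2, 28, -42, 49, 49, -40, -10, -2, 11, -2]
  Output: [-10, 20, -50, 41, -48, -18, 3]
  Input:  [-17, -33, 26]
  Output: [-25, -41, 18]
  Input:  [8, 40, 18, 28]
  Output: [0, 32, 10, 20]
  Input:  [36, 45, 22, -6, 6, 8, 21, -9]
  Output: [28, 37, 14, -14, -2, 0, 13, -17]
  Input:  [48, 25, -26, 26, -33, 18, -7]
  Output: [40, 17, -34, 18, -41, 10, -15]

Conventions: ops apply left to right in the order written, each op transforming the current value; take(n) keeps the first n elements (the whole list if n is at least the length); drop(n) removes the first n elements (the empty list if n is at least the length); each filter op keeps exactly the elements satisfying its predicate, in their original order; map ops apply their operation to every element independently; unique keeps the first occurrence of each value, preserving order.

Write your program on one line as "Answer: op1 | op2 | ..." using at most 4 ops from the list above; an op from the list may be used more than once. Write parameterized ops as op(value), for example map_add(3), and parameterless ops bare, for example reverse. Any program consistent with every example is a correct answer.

map_add(-3) | map_add(-5) | unique

Check, running the answer program on each example:
  [-2, 28, -42, 49, 49, -40, -10, -2, 11, -2] -> [-5, 25, -45, 46, 46, -43, -13, -5, 8, -5] -> [-10, 20, -50, 41, 41, -48, -18, -10, 3, -10] -> [-10, 20, -50, 41, -48, -18, 3]
  [-17, -33, 26] -> [-20, -36, 23] -> [-25, -41, 18] -> [-25, -41, 18]
  [8, 40, 18, 28] -> [5, 37, 15, 25] -> [0, 32, 10, 20] -> [0, 32, 10, 20]
  [36, 45, 22, -6, 6, 8, 21, -9] -> [33, 42, 19, -9, 3, 5, 18, -12] -> [28, 37, 14, -14, -2, 0, 13, -17] -> [28, 37, 14, -14, -2, 0, 13, -17]
  [48, 25, -26, 26, -33, 18, -7] -> [45, 22, -29, 23, -36, 15, -10] -> [40, 17, -34, 18, -41, 10, -15] -> [40, 17, -34, 18, -41, 10, -15]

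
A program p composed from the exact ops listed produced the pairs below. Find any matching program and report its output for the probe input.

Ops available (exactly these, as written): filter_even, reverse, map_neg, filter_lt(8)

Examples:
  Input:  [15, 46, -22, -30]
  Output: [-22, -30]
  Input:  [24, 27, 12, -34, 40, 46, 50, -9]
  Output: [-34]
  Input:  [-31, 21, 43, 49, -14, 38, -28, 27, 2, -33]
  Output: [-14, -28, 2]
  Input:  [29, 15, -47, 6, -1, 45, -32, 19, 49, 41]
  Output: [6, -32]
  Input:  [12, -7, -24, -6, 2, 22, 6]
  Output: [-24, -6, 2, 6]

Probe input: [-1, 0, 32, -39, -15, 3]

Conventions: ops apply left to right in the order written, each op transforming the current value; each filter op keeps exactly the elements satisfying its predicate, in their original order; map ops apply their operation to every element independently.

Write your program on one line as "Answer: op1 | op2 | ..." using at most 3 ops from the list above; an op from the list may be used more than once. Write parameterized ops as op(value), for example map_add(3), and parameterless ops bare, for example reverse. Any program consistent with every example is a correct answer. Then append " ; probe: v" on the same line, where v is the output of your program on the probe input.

filter_even | filter_lt(8) ; probe: [0]

Check, running the answer program on each example:
  [15, 46, -22, -30] -> [46, -22, -30] -> [-22, -30]
  [24, 27, 12, -34, 40, 46, 50, -9] -> [24, 12, -34, 40, 46, 50] -> [-34]
  [-31, 21, 43, 49, -14, 38, -28, 27, 2, -33] -> [-14, 38, -28, 2] -> [-14, -28, 2]
  [29, 15, -47, 6, -1, 45, -32, 19, 49, 41] -> [6, -32] -> [6, -32]
  [12, -7, -24, -6, 2, 22, 6] -> [12, -24, -6, 2, 22, 6] -> [-24, -6, 2, 6]
  probe: [-1, 0, 32, -39, -15, 3] -> [0, 32] -> [0]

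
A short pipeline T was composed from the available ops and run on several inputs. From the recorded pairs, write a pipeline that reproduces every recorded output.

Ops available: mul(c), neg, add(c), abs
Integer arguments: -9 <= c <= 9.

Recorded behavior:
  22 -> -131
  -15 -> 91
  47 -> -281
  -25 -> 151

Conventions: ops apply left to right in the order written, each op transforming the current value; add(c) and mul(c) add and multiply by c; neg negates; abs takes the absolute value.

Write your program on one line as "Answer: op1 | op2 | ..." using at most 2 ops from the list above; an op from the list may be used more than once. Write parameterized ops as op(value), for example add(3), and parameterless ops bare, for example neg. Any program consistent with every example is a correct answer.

mul(-6) | add(1)

Check, running the answer program on each example:
  22 -> -132 -> -131
  -15 -> 90 -> 91
  47 -> -282 -> -281
  -25 -> 150 -> 151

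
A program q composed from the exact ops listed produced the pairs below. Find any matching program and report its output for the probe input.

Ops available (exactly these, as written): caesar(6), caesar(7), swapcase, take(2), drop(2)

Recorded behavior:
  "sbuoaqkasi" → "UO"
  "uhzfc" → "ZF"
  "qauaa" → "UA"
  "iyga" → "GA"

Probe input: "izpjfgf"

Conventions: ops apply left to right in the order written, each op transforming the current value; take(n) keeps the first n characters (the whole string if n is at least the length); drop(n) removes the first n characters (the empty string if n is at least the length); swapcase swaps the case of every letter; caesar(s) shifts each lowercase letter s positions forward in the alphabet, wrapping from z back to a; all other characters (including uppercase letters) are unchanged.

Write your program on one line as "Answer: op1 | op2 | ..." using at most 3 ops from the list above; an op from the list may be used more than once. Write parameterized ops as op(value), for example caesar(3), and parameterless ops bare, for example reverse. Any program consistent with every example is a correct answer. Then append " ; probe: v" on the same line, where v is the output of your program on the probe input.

swapcase | drop(2) | take(2) ; probe: "PJ"

Check, running the answer program on each example:
  "sbuoaqkasi" -> "SBUOAQKASI" -> "UOAQKASI" -> "UO"
  "uhzfc" -> "UHZFC" -> "ZFC" -> "ZF"
  "qauaa" -> "QAUAA" -> "UAA" -> "UA"
  "iyga" -> "IYGA" -> "GA" -> "GA"
  probe: "izpjfgf" -> "IZPJFGF" -> "PJFGF" -> "PJ"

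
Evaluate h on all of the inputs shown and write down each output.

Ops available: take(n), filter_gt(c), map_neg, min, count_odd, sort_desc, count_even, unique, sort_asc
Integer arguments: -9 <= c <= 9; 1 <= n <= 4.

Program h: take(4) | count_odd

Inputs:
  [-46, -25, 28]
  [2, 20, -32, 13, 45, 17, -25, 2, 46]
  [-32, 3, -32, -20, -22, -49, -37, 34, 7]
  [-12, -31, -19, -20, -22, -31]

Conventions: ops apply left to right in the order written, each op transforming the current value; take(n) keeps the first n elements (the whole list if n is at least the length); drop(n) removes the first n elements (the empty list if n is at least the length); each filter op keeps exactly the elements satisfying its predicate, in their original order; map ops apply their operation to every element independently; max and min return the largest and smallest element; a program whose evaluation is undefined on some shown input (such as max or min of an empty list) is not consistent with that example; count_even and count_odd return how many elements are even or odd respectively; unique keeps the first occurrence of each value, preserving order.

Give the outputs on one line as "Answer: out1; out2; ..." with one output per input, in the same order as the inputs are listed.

1; 1; 1; 2

Execution, op by op:
  [-46, -25, 28] -> [-46, -25, 28] -> 1
  [2, 20, -32, 13, 45, 17, -25, 2, 46] -> [2, 20, -32, 13] -> 1
  [-32, 3, -32, -20, -22, -49, -37, 34, 7] -> [-32, 3, -32, -20] -> 1
  [-12, -31, -19, -20, -22, -31] -> [-12, -31, -19, -20] -> 2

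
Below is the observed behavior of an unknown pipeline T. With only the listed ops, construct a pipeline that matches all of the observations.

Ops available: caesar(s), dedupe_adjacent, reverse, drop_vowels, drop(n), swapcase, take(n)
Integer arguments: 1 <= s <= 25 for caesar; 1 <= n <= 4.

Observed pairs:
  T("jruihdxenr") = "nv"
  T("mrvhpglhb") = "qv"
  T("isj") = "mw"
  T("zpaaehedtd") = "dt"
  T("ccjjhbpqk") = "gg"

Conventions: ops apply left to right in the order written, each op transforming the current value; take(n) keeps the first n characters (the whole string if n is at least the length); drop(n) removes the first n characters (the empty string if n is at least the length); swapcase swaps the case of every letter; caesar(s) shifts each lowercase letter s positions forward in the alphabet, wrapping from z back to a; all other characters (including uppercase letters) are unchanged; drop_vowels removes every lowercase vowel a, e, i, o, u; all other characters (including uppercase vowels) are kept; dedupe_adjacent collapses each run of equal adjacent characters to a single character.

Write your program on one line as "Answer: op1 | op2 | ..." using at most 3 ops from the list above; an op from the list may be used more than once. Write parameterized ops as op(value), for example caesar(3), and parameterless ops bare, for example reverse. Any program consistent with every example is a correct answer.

caesar(20) | take(2) | caesar(10)

Check, running the answer program on each example:
  "jruihdxenr" -> "dlocbxryhl" -> "dl" -> "nv"
  "mrvhpglhb" -> "glpbjafbv" -> "gl" -> "qv"
  "isj" -> "cmd" -> "cm" -> "mw"
  "zpaaehedtd" -> "tjuuybyxnx" -> "tj" -> "dt"
  "ccjjhbpqk" -> "wwddbvjke" -> "ww" -> "gg"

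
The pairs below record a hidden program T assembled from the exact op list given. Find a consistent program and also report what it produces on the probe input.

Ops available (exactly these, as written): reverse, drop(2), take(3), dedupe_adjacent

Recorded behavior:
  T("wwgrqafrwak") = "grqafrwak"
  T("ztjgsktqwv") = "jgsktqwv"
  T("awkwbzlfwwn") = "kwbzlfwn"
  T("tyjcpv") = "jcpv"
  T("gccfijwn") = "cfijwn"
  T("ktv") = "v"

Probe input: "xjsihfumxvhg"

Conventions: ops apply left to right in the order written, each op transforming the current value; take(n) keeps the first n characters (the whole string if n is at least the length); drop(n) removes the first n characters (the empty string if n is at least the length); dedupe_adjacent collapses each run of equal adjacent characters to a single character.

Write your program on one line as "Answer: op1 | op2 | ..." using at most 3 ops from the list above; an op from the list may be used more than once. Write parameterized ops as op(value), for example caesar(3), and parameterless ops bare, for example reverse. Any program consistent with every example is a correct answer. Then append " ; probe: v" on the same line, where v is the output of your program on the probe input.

drop(2) | dedupe_adjacent ; probe: "sihfumxvhg"

Check, running the answer program on each example:
  "wwgrqafrwak" -> "grqafrwak" -> "grqafrwak"
  "ztjgsktqwv" -> "jgsktqwv" -> "jgsktqwv"
  "awkwbzlfwwn" -> "kwbzlfwwn" -> "kwbzlfwn"
  "tyjcpv" -> "jcpv" -> "jcpv"
  "gccfijwn" -> "cfijwn" -> "cfijwn"
  "ktv" -> "v" -> "v"
  probe: "xjsihfumxvhg" -> "sihfumxvhg" -> "sihfumxvhg"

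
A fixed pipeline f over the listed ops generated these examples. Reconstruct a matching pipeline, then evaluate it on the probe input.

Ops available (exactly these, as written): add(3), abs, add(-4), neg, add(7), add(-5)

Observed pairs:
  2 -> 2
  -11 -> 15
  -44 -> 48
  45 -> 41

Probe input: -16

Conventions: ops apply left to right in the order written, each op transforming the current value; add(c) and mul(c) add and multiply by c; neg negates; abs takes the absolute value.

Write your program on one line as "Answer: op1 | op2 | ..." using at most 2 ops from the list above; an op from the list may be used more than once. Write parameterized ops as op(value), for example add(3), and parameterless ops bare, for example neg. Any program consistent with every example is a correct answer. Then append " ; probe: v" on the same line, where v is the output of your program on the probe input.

add(-4) | abs ; probe: 20

Check, running the answer program on each example:
  2 -> -2 -> 2
  -11 -> -15 -> 15
  -44 -> -48 -> 48
  45 -> 41 -> 41
  probe: -16 -> -20 -> 20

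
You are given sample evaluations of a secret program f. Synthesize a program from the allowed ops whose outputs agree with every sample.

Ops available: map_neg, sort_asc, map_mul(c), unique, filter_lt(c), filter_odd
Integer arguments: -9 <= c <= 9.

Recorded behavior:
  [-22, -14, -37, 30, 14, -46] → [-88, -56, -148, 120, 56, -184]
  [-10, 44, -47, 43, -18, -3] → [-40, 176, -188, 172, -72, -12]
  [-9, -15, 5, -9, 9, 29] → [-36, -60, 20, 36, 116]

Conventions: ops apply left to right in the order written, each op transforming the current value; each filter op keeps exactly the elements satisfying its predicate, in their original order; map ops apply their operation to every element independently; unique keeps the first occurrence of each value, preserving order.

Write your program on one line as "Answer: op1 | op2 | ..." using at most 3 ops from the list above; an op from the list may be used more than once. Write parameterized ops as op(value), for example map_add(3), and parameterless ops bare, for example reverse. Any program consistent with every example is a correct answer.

map_mul(-4) | unique | map_neg

Check, running the answer program on each example:
  [-22, -14, -37, 30, 14, -46] -> [88, 56, 148, -120, -56, 184] -> [88, 56, 148, -120, -56, 184] -> [-88, -56, -148, 120, 56, -184]
  [-10, 44, -47, 43, -18, -3] -> [40, -176, 188, -172, 72, 12] -> [40, -176, 188, -172, 72, 12] -> [-40, 176, -188, 172, -72, -12]
  [-9, -15, 5, -9, 9, 29] -> [36, 60, -20, 36, -36, -116] -> [36, 60, -20, -36, -116] -> [-36, -60, 20, 36, 116]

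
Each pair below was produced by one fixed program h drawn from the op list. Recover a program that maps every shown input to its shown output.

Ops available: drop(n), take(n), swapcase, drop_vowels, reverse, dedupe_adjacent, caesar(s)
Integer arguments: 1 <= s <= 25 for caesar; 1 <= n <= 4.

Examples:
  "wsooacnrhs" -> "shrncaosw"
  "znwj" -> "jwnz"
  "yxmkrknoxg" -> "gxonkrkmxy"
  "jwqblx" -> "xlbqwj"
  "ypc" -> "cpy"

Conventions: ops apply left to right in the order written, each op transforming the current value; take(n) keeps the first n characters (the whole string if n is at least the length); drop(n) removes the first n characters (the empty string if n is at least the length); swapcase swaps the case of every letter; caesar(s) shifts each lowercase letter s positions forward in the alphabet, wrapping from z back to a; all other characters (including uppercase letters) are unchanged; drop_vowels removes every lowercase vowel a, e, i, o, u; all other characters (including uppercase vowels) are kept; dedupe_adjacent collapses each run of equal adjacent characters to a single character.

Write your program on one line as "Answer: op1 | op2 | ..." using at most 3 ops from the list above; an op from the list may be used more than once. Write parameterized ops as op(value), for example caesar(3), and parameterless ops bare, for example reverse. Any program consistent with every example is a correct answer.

dedupe_adjacent | reverse

Check, running the answer program on each example:
  "wsooacnrhs" -> "wsoacnrhs" -> "shrncaosw"
  "znwj" -> "znwj" -> "jwnz"
  "yxmkrknoxg" -> "yxmkrknoxg" -> "gxonkrkmxy"
  "jwqblx" -> "jwqblx" -> "xlbqwj"
  "ypc" -> "ypc" -> "cpy"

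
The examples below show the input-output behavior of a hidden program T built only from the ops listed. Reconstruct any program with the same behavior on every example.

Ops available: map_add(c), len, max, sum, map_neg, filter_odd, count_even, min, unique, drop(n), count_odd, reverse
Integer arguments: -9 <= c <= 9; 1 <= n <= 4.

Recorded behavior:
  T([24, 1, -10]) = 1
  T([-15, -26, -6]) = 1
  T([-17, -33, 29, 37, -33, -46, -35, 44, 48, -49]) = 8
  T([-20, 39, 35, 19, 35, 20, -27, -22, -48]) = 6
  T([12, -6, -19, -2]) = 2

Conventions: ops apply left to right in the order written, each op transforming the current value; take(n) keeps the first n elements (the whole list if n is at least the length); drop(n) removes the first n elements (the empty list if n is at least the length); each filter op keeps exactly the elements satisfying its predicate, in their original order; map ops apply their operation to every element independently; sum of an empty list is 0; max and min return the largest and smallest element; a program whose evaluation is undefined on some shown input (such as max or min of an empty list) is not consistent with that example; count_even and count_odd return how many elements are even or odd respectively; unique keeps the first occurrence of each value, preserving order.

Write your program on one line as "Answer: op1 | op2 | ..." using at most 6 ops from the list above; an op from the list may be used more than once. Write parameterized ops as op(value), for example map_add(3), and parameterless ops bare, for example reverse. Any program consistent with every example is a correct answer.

drop(2) | unique | map_neg | reverse | len

Check, running the answer program on each example:
  [24, 1, -10] -> [-10] -> [-10] -> [10] -> [10] -> 1
  [-15, -26, -6] -> [-6] -> [-6] -> [6] -> [6] -> 1
  [-17, -33, 29, 37, -33, -46, -35, 44, 48, -49] -> [29, 37, -33, -46, -35, 44, 48, -49] -> [29, 37, -33, -46, -35, 44, 48, -49] -> [-29, -37, 33, 46, 35, -44, -48, 49] -> [49, -48, -44, 35, 46, 33, -37, -29] -> 8
  [-20, 39, 35, 19, 35, 20, -27, -22, -48] -> [35, 19, 35, 20, -27, -22, -48] -> [35, 19, 20, -27, -22, -48] -> [-35, -19, -20, 27, 22, 48] -> [48, 22, 27, -20, -19, -35] -> 6
  [12, -6, -19, -2] -> [-19, -2] -> [-19, -2] -> [19, 2] -> [2, 19] -> 2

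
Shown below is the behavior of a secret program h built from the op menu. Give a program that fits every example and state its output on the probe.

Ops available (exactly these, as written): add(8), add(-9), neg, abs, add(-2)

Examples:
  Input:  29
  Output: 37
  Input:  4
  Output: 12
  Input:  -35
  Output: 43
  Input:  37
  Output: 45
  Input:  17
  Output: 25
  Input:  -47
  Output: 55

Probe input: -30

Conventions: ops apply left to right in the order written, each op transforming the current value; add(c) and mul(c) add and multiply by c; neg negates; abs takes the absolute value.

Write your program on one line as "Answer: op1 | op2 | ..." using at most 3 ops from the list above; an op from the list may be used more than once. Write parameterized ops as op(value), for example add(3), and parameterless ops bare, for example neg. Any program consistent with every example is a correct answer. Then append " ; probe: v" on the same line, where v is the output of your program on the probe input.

neg | abs | add(8) ; probe: 38

Check, running the answer program on each example:
  29 -> -29 -> 29 -> 37
  4 -> -4 -> 4 -> 12
  -35 -> 35 -> 35 -> 43
  37 -> -37 -> 37 -> 45
  17 -> -17 -> 17 -> 25
  -47 -> 47 -> 47 -> 55
  probe: -30 -> 30 -> 30 -> 38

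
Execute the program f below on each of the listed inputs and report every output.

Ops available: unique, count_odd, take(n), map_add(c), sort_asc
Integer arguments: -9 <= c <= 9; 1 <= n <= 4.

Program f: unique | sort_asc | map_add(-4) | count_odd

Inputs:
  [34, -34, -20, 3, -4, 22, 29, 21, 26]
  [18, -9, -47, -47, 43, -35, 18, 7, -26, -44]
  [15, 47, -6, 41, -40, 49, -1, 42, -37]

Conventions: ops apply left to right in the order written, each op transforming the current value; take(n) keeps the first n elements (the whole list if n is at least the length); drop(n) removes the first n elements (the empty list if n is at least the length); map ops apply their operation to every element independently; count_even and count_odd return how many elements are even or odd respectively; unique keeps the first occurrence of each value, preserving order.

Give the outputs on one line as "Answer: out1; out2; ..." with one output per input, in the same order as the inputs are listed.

Execution, op by op:
  [34, -34, -20, 3, -4, 22, 29, 21, 26] -> [34, -34, -20, 3, -4, 22, 29, 21, 26] -> [-34, -20, -4, 3, 21, 22, 26, 29, 34] -> [-38, -24, -8, -1, 17, 18, 22, 25, 30] -> 3
  [18, -9, -47, -47, 43, -35, 18, 7, -26, -44] -> [18, -9, -47, 43, -35, 7, -26, -44] -> [-47, -44, -35, -26, -9, 7, 18, 43] -> [-51, -48, -39, -30, -13, 3, 14, 39] -> 5
  [15, 47, -6, 41, -40, 49, -1, 42, -37] -> [15, 47, -6, 41, -40, 49, -1, 42, -37] -> [-40, -37, -6, -1, 15, 41, 42, 47, 49] -> [-44, -41, -10, -5, 11, 37, 38, 43, 45] -> 6

3; 5; 6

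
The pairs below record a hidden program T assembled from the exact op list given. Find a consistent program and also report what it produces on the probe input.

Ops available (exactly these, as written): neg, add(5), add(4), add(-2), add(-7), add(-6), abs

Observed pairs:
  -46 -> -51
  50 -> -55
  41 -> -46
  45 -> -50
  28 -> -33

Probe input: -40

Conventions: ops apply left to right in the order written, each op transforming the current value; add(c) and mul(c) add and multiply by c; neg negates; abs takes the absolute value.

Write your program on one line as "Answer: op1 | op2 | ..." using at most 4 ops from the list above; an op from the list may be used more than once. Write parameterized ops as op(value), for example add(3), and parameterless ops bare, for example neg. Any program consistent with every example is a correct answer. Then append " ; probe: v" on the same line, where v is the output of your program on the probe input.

abs | add(5) | neg ; probe: -45

Check, running the answer program on each example:
  -46 -> 46 -> 51 -> -51
  50 -> 50 -> 55 -> -55
  41 -> 41 -> 46 -> -46
  45 -> 45 -> 50 -> -50
  28 -> 28 -> 33 -> -33
  probe: -40 -> 40 -> 45 -> -45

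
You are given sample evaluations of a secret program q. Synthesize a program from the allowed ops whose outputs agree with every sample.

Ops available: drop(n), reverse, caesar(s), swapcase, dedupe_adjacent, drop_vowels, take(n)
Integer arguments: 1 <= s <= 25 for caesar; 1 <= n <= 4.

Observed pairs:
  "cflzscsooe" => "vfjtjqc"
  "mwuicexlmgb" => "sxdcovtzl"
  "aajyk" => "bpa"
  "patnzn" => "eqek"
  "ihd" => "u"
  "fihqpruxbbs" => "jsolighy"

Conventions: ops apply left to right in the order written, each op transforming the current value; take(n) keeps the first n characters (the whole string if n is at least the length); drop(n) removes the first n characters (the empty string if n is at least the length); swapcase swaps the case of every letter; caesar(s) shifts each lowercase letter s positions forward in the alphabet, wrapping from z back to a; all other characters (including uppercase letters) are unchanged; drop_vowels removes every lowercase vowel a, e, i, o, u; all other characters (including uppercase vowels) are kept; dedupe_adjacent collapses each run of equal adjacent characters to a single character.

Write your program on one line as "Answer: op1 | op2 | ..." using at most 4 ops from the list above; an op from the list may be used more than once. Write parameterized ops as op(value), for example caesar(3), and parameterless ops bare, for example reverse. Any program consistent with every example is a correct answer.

drop(2) | caesar(17) | reverse | dedupe_adjacent

Check, running the answer program on each example:
  "cflzscsooe" -> "lzscsooe" -> "cqjtjffv" -> "vffjtjqc" -> "vfjtjqc"
  "mwuicexlmgb" -> "uicexlmgb" -> "lztvocdxs" -> "sxdcovtzl" -> "sxdcovtzl"
  "aajyk" -> "jyk" -> "apb" -> "bpa" -> "bpa"
  "patnzn" -> "tnzn" -> "keqe" -> "eqek" -> "eqek"
  "ihd" -> "d" -> "u" -> "u" -> "u"
  "fihqpruxbbs" -> "hqpruxbbs" -> "yhgilossj" -> "jssolighy" -> "jsolighy"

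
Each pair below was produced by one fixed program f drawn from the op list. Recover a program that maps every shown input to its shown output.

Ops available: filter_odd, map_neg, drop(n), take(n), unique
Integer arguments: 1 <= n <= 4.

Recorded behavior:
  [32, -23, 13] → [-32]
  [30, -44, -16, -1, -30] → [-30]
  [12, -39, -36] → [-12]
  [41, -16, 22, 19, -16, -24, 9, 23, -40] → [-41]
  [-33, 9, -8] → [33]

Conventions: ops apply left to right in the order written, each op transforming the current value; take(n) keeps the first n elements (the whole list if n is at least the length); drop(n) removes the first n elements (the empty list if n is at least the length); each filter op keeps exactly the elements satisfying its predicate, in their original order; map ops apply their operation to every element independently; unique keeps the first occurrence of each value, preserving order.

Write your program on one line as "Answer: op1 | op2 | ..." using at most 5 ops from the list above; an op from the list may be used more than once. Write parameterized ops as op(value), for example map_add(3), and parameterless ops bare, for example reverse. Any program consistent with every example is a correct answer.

unique | map_neg | take(3) | take(1)

Check, running the answer program on each example:
  [32, -23, 13] -> [32, -23, 13] -> [-32, 23, -13] -> [-32, 23, -13] -> [-32]
  [30, -44, -16, -1, -30] -> [30, -44, -16, -1, -30] -> [-30, 44, 16, 1, 30] -> [-30, 44, 16] -> [-30]
  [12, -39, -36] -> [12, -39, -36] -> [-12, 39, 36] -> [-12, 39, 36] -> [-12]
  [41, -16, 22, 19, -16, -24, 9, 23, -40] -> [41, -16, 22, 19, -24, 9, 23, -40] -> [-41, 16, -22, -19, 24, -9, -23, 40] -> [-41, 16, -22] -> [-41]
  [-33, 9, -8] -> [-33, 9, -8] -> [33, -9, 8] -> [33, -9, 8] -> [33]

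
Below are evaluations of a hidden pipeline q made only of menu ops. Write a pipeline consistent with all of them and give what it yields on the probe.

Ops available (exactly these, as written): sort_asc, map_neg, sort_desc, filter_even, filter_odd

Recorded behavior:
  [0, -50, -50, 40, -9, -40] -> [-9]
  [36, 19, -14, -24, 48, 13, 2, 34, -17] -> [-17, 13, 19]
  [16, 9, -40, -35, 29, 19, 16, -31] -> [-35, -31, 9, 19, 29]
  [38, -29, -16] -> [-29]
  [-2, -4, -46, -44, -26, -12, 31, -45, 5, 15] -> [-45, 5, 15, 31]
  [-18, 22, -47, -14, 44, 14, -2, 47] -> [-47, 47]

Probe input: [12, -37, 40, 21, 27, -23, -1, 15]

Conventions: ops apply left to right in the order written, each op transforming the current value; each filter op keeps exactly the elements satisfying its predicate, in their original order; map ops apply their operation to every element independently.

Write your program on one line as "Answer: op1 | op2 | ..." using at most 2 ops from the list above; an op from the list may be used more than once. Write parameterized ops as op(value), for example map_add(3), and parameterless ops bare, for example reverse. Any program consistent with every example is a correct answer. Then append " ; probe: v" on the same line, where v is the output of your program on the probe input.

filter_odd | sort_asc ; probe: [-37, -23, -1, 15, 21, 27]

Check, running the answer program on each example:
  [0, -50, -50, 40, -9, -40] -> [-9] -> [-9]
  [36, 19, -14, -24, 48, 13, 2, 34, -17] -> [19, 13, -17] -> [-17, 13, 19]
  [16, 9, -40, -35, 29, 19, 16, -31] -> [9, -35, 29, 19, -31] -> [-35, -31, 9, 19, 29]
  [38, -29, -16] -> [-29] -> [-29]
  [-2, -4, -46, -44, -26, -12, 31, -45, 5, 15] -> [31, -45, 5, 15] -> [-45, 5, 15, 31]
  [-18, 22, -47, -14, 44, 14, -2, 47] -> [-47, 47] -> [-47, 47]
  probe: [12, -37, 40, 21, 27, -23, -1, 15] -> [-37, 21, 27, -23, -1, 15] -> [-37, -23, -1, 15, 21, 27]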